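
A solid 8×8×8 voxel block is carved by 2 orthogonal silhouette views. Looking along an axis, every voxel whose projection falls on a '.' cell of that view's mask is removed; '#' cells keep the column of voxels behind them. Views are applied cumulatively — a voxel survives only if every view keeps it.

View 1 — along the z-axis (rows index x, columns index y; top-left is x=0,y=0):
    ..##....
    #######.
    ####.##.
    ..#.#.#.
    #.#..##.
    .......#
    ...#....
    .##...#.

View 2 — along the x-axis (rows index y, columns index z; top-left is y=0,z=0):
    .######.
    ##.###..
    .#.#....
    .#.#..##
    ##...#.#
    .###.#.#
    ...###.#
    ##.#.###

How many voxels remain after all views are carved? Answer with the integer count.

before carving: 512 voxels (8×8×8)
after view 1 [z-axis, 27 of 64 cells solid] → remaining = 216
after view 2 [x-axis, 36 of 64 cells solid] → remaining = 110

remaining voxels: 110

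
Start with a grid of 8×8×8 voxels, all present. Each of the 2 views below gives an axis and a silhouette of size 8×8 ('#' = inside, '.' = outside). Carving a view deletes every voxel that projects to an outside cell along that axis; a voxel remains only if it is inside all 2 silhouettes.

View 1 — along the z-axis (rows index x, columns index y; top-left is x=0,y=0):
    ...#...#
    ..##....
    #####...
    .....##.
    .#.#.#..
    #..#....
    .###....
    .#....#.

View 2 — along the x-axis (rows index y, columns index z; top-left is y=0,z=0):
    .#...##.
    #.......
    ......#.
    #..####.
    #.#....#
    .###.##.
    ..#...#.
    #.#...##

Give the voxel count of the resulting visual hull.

full grid |V| = 512
step 1: project along z, AND mask (21/64) → |grid| = 168
step 2: project along x, AND mask (24/64) → |grid| = 64

|visual hull| = 64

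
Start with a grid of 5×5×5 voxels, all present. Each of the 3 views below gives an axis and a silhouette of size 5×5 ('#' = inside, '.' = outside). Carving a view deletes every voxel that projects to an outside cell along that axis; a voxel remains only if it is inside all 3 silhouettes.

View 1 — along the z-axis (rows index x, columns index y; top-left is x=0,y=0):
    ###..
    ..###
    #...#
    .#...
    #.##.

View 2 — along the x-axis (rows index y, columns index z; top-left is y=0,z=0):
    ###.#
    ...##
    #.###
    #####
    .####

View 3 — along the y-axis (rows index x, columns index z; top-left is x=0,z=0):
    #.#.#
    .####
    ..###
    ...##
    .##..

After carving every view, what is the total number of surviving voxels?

voxel count = 30

start: 5×5×5 = 125 voxels
step 1: project along z, AND mask (12/25) → |grid| = 60
step 2: project along x, AND mask (19/25) → |grid| = 46
step 3: project along y, AND mask (14/25) → |grid| = 30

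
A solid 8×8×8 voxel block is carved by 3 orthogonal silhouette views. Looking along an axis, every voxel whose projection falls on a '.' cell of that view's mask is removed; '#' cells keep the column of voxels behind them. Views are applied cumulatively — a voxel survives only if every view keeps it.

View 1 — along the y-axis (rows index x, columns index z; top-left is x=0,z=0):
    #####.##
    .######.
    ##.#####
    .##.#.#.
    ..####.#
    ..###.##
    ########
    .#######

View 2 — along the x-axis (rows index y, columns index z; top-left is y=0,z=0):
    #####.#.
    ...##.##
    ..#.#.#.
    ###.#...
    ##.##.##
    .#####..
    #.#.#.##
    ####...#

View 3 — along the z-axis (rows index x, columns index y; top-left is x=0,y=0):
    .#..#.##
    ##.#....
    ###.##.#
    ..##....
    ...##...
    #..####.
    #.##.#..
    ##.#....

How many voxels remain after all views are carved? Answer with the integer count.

before carving: 512 voxels (8×8×8)
  1. axis=1 (XZ plane), |mask|=49  ⇒  voxels=392
  2. axis=0 (YZ plane), |mask|=38  ⇒  voxels=242
  3. axis=2 (XY plane), |mask|=29  ⇒  voxels=114

voxel count = 114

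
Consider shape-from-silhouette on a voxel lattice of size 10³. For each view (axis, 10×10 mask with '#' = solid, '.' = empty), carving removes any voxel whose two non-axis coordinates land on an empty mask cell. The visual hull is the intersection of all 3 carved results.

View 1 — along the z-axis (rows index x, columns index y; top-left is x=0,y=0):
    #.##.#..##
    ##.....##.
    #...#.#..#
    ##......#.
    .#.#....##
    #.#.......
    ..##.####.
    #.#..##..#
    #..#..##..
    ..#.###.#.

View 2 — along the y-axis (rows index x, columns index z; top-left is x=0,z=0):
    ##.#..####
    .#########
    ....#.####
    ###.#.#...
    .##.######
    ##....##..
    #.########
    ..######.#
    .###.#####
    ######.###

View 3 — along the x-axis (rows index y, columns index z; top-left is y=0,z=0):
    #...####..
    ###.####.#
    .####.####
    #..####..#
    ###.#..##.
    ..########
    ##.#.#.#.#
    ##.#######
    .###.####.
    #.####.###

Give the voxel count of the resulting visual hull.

voxel count = 224

initial block: 10^3 = 1000
after view 1 [z-axis, 43 of 100 cells solid] → remaining = 430
after view 2 [y-axis, 71 of 100 cells solid] → remaining = 319
after view 3 [x-axis, 71 of 100 cells solid] → remaining = 224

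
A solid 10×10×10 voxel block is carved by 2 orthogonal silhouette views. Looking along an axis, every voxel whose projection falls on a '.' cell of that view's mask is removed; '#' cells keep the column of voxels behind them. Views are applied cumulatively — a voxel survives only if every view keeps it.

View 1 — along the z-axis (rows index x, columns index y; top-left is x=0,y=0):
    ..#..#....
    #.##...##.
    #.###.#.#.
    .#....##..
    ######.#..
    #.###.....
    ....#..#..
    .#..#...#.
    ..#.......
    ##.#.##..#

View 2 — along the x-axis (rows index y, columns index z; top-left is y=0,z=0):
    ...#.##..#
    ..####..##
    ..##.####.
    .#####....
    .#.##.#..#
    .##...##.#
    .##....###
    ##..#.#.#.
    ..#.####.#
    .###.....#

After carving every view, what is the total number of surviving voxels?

|visual hull| = 202

full grid |V| = 1000
after view 1 [z-axis, 39 of 100 cells solid] → remaining = 390
after view 2 [x-axis, 51 of 100 cells solid] → remaining = 202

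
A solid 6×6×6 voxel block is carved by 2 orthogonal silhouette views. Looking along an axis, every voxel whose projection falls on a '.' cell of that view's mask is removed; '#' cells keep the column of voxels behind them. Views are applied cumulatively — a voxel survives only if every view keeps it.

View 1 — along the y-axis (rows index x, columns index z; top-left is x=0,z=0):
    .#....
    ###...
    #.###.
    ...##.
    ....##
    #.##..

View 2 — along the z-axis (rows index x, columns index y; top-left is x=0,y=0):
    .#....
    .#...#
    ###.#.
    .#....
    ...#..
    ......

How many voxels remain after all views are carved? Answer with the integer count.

before carving: 216 voxels (6×6×6)
after view 1 [y-axis, 15 of 36 cells solid] → remaining = 90
after view 2 [z-axis, 9 of 36 cells solid] → remaining = 27

|visual hull| = 27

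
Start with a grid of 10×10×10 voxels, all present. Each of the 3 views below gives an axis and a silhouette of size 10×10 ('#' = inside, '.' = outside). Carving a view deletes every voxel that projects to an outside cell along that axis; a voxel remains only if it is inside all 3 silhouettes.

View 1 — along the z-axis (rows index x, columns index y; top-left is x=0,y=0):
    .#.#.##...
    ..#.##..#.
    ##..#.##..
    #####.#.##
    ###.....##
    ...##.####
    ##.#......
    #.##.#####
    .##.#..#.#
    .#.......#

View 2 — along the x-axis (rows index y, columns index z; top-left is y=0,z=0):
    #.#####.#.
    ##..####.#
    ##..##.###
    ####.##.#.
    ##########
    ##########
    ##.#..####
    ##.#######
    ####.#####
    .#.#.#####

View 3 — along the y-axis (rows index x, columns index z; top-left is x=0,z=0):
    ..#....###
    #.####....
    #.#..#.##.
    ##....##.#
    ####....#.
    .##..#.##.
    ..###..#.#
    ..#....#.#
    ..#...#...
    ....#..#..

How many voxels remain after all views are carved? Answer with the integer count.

voxel count = 154

full grid |V| = 1000
step 1: project along z, AND mask (50/100) → |grid| = 500
step 2: project along x, AND mask (80/100) → |grid| = 392
step 3: project along y, AND mask (41/100) → |grid| = 154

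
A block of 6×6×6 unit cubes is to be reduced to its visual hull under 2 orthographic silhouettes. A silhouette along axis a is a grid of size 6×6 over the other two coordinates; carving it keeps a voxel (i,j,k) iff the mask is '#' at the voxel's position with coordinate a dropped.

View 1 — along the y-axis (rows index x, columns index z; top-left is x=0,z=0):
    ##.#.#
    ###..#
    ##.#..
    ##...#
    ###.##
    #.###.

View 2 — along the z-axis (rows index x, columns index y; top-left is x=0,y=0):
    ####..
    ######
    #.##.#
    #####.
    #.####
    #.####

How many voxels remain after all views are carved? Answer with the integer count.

initial block: 6^3 = 216
after view 1 [y-axis, 23 of 36 cells solid] → remaining = 138
after view 2 [z-axis, 29 of 36 cells solid] → remaining = 112

remaining voxels: 112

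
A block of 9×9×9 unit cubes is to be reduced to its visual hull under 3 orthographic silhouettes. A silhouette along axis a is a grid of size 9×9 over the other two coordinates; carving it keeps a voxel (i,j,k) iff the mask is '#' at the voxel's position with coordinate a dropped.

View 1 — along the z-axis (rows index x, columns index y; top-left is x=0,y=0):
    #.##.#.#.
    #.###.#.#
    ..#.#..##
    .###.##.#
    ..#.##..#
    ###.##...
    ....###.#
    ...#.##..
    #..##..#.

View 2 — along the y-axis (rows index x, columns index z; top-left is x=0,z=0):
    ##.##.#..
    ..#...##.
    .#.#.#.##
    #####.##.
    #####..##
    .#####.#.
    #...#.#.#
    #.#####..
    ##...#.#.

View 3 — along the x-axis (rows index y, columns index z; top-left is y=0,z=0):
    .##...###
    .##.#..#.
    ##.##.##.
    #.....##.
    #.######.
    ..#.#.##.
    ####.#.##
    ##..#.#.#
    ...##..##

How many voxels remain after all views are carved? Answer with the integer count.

before carving: 729 voxels (9×9×9)
carve view 1 (along z, XY-mask fill 41/81): 369 voxels remain
carve view 2 (along y, XZ-mask fill 47/81): 213 voxels remain
carve view 3 (along x, YZ-mask fill 45/81): 127 voxels remain

127 voxels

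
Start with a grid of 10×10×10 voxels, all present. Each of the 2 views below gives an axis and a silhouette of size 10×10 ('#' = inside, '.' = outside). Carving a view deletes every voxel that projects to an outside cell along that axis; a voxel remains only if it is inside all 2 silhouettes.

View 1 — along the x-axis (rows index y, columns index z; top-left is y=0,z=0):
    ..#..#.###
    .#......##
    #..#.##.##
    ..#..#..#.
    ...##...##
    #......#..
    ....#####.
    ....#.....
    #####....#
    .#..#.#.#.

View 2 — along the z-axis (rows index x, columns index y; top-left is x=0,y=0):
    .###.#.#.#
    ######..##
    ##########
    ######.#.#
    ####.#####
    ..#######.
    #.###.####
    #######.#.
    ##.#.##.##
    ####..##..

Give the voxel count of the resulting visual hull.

|visual hull| = 300

before carving: 1000 voxels (10×10×10)
after view 1 [x-axis, 39 of 100 cells solid] → remaining = 390
after view 2 [z-axis, 77 of 100 cells solid] → remaining = 300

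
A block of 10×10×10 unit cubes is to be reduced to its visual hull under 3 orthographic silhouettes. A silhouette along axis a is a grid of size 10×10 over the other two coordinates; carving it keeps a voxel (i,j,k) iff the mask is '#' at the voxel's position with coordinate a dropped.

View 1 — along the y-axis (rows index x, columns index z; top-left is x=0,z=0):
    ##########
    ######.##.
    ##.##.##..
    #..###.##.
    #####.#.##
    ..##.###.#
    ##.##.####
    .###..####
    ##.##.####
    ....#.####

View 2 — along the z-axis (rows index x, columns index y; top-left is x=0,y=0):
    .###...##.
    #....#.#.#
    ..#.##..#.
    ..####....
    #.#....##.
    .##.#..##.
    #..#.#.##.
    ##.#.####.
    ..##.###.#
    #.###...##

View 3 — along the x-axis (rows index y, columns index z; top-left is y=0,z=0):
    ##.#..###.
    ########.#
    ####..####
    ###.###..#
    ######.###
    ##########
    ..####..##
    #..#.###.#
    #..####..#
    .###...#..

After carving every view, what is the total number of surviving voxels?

voxel count = 254

before carving: 1000 voxels (10×10×10)
after view 1 [y-axis, 72 of 100 cells solid] → remaining = 720
after view 2 [z-axis, 50 of 100 cells solid] → remaining = 359
after view 3 [x-axis, 71 of 100 cells solid] → remaining = 254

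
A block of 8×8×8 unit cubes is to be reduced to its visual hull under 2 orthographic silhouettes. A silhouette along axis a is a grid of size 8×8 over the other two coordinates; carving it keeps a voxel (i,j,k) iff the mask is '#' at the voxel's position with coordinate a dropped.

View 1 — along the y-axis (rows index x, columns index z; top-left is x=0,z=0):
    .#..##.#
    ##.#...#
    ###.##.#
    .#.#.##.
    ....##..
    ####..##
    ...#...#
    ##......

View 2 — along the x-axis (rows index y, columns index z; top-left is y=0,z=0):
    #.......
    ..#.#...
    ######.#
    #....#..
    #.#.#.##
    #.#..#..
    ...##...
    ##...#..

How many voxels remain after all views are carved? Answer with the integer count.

|visual hull| = 92

full grid |V| = 512
  1. axis=1 (XZ plane), |mask|=30  ⇒  voxels=240
  2. axis=0 (YZ plane), |mask|=25  ⇒  voxels=92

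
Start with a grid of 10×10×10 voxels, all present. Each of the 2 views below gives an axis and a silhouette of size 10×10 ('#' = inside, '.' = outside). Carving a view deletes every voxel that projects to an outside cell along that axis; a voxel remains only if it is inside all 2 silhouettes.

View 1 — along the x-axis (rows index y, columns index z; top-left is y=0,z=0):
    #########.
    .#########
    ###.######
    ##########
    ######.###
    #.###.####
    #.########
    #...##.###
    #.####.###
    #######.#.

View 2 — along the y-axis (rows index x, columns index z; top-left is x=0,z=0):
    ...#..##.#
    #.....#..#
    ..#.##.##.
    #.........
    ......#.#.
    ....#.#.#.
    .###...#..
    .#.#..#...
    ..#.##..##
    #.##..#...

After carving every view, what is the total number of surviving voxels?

voxel count = 288

before carving: 1000 voxels (10×10×10)
V1 x: intersect with YZ mask (85 set) -- 850 left
V2 y: intersect with XZ mask (34 set) -- 288 left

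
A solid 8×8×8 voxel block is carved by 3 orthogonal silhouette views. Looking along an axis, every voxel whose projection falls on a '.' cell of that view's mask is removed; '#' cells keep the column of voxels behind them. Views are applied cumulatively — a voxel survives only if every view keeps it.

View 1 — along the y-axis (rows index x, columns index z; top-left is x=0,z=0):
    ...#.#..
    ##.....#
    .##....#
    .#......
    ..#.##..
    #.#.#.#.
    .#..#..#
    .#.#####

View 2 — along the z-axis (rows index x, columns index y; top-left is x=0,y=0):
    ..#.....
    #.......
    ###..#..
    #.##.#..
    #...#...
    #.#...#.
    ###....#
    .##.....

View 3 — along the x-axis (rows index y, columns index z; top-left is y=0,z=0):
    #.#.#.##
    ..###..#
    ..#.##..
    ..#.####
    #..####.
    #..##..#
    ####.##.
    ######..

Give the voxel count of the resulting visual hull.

|visual hull| = 34

full grid |V| = 512
[1] y-view keeps 25 columns → grid now 200
[2] z-view keeps 21 columns → grid now 63
[3] x-view keeps 38 columns → grid now 34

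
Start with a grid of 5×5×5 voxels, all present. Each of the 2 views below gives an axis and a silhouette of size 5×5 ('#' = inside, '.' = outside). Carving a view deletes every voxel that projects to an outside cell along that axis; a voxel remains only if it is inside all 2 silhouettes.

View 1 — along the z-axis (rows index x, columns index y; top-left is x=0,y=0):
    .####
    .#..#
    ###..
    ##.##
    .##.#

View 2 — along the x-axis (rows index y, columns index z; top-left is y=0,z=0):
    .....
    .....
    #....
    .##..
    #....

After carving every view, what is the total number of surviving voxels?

voxel count = 11

initial block: 5^3 = 125
  1. axis=2 (XY plane), |mask|=16  ⇒  voxels=80
  2. axis=0 (YZ plane), |mask|=4  ⇒  voxels=11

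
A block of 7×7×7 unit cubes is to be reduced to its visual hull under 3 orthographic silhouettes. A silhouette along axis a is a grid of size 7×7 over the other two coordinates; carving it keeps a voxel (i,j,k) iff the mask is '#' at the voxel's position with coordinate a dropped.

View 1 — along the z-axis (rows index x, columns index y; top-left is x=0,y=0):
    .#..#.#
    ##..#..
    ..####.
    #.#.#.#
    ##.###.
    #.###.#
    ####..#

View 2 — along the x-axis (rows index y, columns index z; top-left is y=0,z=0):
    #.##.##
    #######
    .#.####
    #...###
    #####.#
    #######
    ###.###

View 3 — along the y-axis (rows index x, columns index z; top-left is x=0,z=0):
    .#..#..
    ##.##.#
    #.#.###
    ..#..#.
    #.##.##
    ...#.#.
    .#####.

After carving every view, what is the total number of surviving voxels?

voxel count = 88

start: 7×7×7 = 343 voxels
carve view 1 (along z, XY-mask fill 29/49): 203 voxels remain
carve view 2 (along x, YZ-mask fill 40/49): 163 voxels remain
carve view 3 (along y, XZ-mask fill 26/49): 88 voxels remain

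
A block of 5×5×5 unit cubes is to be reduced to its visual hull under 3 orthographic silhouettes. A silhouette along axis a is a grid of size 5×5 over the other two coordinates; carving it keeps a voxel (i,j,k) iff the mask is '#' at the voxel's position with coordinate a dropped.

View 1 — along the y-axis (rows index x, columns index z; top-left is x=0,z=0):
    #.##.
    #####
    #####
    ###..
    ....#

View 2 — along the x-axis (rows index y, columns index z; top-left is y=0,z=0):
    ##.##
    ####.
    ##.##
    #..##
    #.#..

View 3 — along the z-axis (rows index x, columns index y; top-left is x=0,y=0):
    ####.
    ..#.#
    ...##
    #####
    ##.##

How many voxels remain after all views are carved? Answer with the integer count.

before carving: 125 voxels (5×5×5)
  1. axis=1 (XZ plane), |mask|=17  ⇒  voxels=85
  2. axis=0 (YZ plane), |mask|=17  ⇒  voxels=58
  3. axis=2 (XY plane), |mask|=17  ⇒  voxels=32

32 voxels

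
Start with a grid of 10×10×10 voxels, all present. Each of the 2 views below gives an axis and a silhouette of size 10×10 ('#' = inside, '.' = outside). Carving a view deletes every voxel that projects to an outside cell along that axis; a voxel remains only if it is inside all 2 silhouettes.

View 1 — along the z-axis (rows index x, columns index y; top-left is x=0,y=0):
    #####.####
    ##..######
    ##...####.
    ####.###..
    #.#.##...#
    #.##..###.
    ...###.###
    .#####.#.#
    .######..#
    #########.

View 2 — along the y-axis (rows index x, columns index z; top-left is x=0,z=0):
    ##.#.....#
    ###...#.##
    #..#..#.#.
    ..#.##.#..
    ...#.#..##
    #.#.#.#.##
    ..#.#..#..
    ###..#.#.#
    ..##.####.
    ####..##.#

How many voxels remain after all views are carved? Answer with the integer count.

357 voxels

full grid |V| = 1000
V1 z: intersect with XY mask (70 set) -- 700 left
V2 y: intersect with XZ mask (50 set) -- 357 left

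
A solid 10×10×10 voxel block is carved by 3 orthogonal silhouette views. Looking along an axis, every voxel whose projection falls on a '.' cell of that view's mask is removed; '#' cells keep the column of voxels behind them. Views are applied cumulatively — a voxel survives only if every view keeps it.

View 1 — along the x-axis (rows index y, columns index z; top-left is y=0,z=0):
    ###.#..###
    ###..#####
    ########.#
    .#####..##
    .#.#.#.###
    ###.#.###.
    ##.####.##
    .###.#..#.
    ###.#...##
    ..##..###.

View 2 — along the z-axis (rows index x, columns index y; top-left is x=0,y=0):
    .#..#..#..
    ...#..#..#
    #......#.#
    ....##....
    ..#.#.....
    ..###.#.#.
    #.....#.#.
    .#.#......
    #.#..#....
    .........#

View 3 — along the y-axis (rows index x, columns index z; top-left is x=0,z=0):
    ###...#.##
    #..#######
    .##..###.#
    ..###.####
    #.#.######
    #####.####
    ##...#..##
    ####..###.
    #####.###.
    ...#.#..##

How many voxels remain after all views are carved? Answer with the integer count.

before carving: 1000 voxels (10×10×10)
after view 1 [x-axis, 68 of 100 cells solid] → remaining = 680
after view 2 [z-axis, 27 of 100 cells solid] → remaining = 184
after view 3 [y-axis, 68 of 100 cells solid] → remaining = 135

remaining voxels: 135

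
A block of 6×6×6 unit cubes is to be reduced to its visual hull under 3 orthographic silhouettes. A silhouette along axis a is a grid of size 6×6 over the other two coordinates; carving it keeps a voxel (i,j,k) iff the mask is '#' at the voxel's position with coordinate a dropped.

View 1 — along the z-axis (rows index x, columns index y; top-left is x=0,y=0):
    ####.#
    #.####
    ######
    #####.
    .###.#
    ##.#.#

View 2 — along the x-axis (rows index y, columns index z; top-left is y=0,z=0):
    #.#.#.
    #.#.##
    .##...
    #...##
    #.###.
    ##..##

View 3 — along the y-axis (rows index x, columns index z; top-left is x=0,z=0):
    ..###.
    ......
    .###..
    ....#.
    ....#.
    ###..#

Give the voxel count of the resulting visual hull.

before carving: 216 voxels (6×6×6)
V1 z: intersect with XY mask (29 set) -- 174 left
V2 x: intersect with YZ mask (20 set) -- 95 left
V3 y: intersect with XZ mask (12 set) -- 31 left

31 voxels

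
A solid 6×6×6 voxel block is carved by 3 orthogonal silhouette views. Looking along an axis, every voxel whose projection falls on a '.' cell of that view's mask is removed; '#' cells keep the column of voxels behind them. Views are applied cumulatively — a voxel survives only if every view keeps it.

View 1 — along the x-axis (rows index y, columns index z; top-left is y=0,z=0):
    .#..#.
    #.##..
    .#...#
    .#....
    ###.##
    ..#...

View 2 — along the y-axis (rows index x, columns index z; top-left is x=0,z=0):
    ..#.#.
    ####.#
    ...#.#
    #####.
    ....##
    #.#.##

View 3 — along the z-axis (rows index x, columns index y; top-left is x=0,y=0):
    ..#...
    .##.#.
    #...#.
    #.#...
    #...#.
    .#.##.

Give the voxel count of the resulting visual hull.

|visual hull| = 22

initial block: 6^3 = 216
step 1: project along x, AND mask (14/36) → |grid| = 84
step 2: project along y, AND mask (20/36) → |grid| = 45
step 3: project along z, AND mask (13/36) → |grid| = 22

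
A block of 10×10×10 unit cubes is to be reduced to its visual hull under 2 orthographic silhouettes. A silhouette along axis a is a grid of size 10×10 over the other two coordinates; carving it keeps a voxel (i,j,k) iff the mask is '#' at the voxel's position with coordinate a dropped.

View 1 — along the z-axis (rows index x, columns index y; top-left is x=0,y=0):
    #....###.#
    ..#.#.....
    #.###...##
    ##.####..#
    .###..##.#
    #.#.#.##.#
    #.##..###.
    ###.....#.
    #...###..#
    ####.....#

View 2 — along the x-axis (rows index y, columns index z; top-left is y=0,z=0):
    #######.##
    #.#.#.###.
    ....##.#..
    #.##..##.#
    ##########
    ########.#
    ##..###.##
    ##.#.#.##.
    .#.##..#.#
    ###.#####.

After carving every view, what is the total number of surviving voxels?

remaining voxels: 361

start: 10×10×10 = 1000 voxels
[1] z-view keeps 52 columns → grid now 520
[2] x-view keeps 69 columns → grid now 361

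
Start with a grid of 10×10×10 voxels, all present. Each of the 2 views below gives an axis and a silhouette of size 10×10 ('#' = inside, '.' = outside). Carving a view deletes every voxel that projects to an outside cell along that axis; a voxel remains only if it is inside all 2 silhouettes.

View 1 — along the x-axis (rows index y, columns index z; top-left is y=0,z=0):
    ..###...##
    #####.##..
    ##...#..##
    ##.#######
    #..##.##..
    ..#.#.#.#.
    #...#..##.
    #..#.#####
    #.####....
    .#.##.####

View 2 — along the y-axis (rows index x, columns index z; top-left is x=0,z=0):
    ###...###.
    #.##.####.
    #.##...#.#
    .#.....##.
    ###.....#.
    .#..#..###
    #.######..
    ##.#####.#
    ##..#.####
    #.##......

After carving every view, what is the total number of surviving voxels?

start: 10×10×10 = 1000 voxels
[1] x-view keeps 58 columns → grid now 580
[2] y-view keeps 55 columns → grid now 323

voxel count = 323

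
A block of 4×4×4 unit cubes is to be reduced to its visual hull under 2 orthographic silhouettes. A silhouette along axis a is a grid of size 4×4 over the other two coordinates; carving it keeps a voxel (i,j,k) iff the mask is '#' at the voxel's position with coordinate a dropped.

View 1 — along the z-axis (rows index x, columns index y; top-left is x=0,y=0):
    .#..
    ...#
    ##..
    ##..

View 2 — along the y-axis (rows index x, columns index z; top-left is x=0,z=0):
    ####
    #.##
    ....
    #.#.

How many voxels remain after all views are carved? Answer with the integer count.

full grid |V| = 64
[1] z-view keeps 6 columns → grid now 24
[2] y-view keeps 9 columns → grid now 11

voxel count = 11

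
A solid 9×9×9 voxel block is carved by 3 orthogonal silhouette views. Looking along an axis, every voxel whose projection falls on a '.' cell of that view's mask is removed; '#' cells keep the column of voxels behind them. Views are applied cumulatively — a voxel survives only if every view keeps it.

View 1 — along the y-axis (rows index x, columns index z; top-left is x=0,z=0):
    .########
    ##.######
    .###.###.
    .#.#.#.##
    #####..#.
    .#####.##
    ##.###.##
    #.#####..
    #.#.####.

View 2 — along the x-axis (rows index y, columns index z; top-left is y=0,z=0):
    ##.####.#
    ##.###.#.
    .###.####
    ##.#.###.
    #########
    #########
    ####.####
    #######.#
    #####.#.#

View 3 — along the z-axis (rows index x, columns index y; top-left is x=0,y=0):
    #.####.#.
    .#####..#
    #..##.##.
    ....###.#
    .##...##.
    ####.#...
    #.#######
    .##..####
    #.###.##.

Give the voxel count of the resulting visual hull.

voxel count = 276

full grid |V| = 729
step 1: project along y, AND mask (59/81) → |grid| = 531
step 2: project along x, AND mask (67/81) → |grid| = 440
step 3: project along z, AND mask (50/81) → |grid| = 276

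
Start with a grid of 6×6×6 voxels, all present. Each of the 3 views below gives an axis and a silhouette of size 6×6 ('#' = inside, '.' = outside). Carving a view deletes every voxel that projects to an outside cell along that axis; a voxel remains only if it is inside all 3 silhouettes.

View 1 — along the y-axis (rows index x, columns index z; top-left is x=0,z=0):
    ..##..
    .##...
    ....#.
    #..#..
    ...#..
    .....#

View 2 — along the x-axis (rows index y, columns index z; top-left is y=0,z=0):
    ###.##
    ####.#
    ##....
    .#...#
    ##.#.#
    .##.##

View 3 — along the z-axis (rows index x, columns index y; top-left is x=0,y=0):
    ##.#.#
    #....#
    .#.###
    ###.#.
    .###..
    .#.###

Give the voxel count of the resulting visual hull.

voxel count = 20

full grid |V| = 216
after view 1 [y-axis, 9 of 36 cells solid] → remaining = 54
after view 2 [x-axis, 22 of 36 cells solid] → remaining = 29
after view 3 [z-axis, 21 of 36 cells solid] → remaining = 20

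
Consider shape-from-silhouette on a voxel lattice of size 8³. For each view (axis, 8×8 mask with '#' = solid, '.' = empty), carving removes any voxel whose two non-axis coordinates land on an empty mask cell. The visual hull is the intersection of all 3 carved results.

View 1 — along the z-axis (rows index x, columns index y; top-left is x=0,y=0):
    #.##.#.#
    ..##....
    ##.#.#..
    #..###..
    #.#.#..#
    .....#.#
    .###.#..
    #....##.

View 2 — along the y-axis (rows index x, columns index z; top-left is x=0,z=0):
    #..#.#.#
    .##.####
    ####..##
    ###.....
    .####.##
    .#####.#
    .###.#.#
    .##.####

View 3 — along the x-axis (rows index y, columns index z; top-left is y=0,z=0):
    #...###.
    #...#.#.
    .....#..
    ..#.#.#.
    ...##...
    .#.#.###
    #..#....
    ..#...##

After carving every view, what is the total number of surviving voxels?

before carving: 512 voxels (8×8×8)
  1. axis=2 (XY plane), |mask|=28  ⇒  voxels=224
  2. axis=1 (XZ plane), |mask|=42  ⇒  voxels=142
  3. axis=0 (YZ plane), |mask|=23  ⇒  voxels=50

50 voxels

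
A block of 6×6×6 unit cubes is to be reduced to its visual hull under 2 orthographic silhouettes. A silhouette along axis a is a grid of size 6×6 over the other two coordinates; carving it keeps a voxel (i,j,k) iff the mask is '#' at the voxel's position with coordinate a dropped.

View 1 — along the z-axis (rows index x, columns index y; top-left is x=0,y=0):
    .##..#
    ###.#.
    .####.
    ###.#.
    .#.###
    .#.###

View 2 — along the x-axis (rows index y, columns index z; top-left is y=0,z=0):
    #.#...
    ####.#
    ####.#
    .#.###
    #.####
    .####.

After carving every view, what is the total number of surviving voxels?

before carving: 216 voxels (6×6×6)
[1] z-view keeps 23 columns → grid now 138
[2] x-view keeps 25 columns → grid now 103

|visual hull| = 103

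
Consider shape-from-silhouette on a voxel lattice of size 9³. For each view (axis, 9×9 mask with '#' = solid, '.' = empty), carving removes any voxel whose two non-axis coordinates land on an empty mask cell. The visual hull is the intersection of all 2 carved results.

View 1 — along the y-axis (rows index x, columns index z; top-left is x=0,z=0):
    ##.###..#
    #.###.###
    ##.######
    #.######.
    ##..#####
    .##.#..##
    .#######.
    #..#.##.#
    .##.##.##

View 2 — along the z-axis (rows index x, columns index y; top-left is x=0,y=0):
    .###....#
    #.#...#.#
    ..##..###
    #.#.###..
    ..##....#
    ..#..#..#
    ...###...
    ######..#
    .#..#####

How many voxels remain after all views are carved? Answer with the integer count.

voxel count = 255

full grid |V| = 729
step 1: project along y, AND mask (58/81) → |grid| = 522
step 2: project along z, AND mask (40/81) → |grid| = 255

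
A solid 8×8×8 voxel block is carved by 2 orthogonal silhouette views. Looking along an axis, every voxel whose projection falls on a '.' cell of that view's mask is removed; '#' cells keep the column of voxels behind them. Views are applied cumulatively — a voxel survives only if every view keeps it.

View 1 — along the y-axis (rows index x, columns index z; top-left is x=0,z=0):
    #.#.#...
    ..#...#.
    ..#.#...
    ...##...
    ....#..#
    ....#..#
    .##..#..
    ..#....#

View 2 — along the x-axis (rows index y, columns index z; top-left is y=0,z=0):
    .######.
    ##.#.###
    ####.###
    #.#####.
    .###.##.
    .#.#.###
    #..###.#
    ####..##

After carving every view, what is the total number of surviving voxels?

voxel count = 88

full grid |V| = 512
step 1: project along y, AND mask (18/64) → |grid| = 144
step 2: project along x, AND mask (46/64) → |grid| = 88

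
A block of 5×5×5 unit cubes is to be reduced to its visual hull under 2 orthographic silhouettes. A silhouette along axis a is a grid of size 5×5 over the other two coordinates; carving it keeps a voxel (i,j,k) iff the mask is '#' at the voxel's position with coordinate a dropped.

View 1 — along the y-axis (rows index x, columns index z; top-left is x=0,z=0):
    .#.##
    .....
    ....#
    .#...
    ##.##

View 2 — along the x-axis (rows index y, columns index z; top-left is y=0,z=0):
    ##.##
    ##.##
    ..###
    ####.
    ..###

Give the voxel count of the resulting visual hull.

voxel count = 34

full grid |V| = 125
step 1: project along y, AND mask (9/25) → |grid| = 45
step 2: project along x, AND mask (18/25) → |grid| = 34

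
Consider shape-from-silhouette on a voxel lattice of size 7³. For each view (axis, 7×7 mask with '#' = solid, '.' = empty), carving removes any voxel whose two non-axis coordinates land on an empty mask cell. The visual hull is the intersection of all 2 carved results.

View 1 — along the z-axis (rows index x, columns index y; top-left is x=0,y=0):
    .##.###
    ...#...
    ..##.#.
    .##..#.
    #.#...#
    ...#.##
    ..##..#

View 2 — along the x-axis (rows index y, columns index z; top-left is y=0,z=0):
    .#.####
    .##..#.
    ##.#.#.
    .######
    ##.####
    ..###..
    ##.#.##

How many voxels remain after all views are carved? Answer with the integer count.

full grid |V| = 343
carve view 1 (along z, XY-mask fill 21/49): 147 voxels remain
carve view 2 (along x, YZ-mask fill 32/49): 93 voxels remain

voxel count = 93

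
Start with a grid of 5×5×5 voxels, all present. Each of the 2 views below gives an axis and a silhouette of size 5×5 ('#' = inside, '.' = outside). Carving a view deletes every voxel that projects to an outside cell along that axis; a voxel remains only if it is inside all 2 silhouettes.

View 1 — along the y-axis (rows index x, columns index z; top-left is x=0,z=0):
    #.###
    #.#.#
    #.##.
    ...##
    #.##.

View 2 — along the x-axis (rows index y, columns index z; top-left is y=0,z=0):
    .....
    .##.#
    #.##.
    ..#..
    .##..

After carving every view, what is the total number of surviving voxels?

full grid |V| = 125
  1. axis=1 (XZ plane), |mask|=15  ⇒  voxels=75
  2. axis=0 (YZ plane), |mask|=9  ⇒  voxels=27

remaining voxels: 27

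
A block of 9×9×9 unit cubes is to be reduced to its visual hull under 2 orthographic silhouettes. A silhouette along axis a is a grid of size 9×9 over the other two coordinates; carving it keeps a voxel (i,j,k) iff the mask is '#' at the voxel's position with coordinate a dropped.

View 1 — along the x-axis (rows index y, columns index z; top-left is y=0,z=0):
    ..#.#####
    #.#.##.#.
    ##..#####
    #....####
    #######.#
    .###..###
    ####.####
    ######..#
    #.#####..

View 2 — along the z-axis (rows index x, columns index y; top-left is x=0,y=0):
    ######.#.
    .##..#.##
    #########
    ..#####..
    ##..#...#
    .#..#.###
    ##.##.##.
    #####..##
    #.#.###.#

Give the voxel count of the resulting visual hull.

before carving: 729 voxels (9×9×9)
[1] x-view keeps 58 columns → grid now 522
[2] z-view keeps 54 columns → grid now 350

350 voxels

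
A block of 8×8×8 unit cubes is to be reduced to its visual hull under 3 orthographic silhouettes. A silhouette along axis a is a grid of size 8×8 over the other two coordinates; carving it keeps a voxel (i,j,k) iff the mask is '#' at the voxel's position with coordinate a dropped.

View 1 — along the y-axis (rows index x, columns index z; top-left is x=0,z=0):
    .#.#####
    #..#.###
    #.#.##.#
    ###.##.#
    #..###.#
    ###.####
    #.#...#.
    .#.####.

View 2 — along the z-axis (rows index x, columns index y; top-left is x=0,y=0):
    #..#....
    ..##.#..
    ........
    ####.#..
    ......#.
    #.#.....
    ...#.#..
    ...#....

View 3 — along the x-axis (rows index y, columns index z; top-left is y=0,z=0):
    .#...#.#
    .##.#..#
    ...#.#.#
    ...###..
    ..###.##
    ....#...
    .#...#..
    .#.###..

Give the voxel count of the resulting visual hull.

|visual hull| = 32

initial block: 8^3 = 512
  1. axis=1 (XZ plane), |mask|=42  ⇒  voxels=336
  2. axis=2 (XY plane), |mask|=16  ⇒  voxels=87
  3. axis=0 (YZ plane), |mask|=25  ⇒  voxels=32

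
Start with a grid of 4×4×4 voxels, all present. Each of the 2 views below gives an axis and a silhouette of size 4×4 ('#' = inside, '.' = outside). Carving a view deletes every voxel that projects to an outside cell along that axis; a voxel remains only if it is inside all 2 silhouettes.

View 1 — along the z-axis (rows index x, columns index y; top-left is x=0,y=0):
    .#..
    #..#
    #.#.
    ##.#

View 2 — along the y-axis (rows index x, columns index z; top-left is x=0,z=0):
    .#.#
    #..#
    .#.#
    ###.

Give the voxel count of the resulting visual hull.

remaining voxels: 19

before carving: 64 voxels (4×4×4)
step 1: project along z, AND mask (8/16) → |grid| = 32
step 2: project along y, AND mask (9/16) → |grid| = 19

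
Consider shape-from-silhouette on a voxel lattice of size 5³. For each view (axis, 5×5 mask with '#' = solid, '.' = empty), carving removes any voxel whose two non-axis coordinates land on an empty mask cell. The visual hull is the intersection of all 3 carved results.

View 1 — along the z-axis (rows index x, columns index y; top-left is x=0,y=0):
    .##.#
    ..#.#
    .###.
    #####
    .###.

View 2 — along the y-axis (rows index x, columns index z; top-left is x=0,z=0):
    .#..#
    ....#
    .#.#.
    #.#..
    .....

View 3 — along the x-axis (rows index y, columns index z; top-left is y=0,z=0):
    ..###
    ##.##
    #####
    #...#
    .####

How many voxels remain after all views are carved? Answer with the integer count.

18 voxels

full grid |V| = 125
[1] z-view keeps 16 columns → grid now 80
[2] y-view keeps 7 columns → grid now 24
[3] x-view keeps 18 columns → grid now 18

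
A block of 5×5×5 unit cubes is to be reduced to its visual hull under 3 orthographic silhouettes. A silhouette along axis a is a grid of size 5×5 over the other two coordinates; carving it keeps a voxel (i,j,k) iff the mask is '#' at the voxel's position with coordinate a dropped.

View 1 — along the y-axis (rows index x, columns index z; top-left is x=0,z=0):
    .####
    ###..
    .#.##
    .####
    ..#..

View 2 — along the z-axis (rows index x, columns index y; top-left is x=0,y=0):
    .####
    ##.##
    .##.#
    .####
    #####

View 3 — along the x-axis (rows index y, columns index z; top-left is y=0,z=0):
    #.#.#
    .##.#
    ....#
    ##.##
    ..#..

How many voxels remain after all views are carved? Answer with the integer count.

start: 5×5×5 = 125 voxels
carve view 1 (along y, XZ-mask fill 15/25): 75 voxels remain
carve view 2 (along z, XY-mask fill 20/25): 58 voxels remain
carve view 3 (along x, YZ-mask fill 12/25): 29 voxels remain

29 voxels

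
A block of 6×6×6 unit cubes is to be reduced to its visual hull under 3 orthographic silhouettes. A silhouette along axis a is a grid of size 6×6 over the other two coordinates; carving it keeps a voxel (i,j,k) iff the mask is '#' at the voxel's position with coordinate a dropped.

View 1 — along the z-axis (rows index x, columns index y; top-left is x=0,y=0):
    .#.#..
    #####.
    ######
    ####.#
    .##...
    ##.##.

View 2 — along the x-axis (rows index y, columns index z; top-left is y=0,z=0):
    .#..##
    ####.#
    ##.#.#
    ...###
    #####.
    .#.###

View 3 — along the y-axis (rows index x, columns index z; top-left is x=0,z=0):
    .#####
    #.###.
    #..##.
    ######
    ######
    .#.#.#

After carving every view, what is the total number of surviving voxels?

|visual hull| = 68

full grid |V| = 216
  1. axis=2 (XY plane), |mask|=24  ⇒  voxels=144
  2. axis=0 (YZ plane), |mask|=24  ⇒  voxels=96
  3. axis=1 (XZ plane), |mask|=27  ⇒  voxels=68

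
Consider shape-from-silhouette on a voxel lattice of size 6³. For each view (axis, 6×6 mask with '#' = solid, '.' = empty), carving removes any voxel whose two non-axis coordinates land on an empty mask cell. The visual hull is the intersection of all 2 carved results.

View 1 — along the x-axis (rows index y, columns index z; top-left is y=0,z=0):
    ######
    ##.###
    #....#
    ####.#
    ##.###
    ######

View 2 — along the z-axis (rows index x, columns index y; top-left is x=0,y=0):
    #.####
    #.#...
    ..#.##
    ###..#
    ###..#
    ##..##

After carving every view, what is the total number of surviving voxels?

|visual hull| = 105

before carving: 216 voxels (6×6×6)
step 1: project along x, AND mask (29/36) → |grid| = 174
step 2: project along z, AND mask (22/36) → |grid| = 105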